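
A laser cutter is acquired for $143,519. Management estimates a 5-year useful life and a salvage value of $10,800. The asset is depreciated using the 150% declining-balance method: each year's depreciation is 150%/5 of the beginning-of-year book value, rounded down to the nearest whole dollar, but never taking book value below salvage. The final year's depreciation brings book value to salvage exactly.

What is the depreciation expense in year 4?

$14,768

Depreciable base = $143,519 − $10,800 = $132,719.
Year 1: ⌊$143,519 × 150%/5⌋ = $43,055. Book value $100,464.
Year 2: ⌊$100,464 × 150%/5⌋ = $30,139. Book value $70,325.
Year 3: ⌊$70,325 × 150%/5⌋ = $21,097. Book value $49,228.
Year 4: ⌊$49,228 × 150%/5⌋ = $14,768. Book value $34,460.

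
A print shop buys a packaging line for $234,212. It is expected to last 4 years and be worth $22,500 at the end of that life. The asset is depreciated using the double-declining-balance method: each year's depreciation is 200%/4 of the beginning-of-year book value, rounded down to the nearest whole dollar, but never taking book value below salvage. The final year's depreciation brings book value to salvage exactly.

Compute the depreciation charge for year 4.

Depreciable base = $234,212 − $22,500 = $211,712.
Year 1: ⌊$234,212 × 200%/4⌋ = $117,106. Book value $117,106.
Year 2: ⌊$117,106 × 200%/4⌋ = $58,553. Book value $58,553.
Year 3: ⌊$58,553 × 200%/4⌋ = $29,276. Book value $29,277.
Year 4 (final): $29,277 − $22,500 = $6,777. Book value $22,500.

$6,777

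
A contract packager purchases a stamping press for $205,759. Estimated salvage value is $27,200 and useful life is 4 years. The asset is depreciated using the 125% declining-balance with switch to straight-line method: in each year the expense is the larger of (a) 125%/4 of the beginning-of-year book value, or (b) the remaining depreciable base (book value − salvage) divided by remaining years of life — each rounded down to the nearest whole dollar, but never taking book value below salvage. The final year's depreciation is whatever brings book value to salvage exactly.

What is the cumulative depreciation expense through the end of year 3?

Depreciable base = $205,759 − $27,200 = $178,559.
Year 1: DB = ⌊$205,759 × 125%/4⌋ = $64,299; SL = ⌊$178,559/4⌋ = $44,639 → take DB $64,299. Book value $141,460.
Year 2: DB = ⌊$141,460 × 125%/4⌋ = $44,206; SL = ⌊$114,260/3⌋ = $38,086 → take DB $44,206. Book value $97,254.
Year 3: DB = ⌊$97,254 × 125%/4⌋ = $30,391; SL = ⌊$70,054/2⌋ = $35,027 → take SL $35,027. Book value $62,227.
Accumulated through year 3 = $205,759 − $62,227 = $143,532.

$143,532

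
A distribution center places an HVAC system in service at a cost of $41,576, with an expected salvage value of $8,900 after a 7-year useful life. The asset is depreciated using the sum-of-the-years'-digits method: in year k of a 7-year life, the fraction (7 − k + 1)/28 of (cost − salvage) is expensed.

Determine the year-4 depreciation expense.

$4,668

Depreciable base = $41,576 − $8,900 = $32,676.
Sum of the years' digits = 7+6+5+4+3+2+1 = 28.
Year 1: $32,676 × 7/28 = $8,169. Book value $33,407.
Year 2: $32,676 × 6/28 = $7,002. Book value $26,405.
Year 3: $32,676 × 5/28 = $5,835. Book value $20,570.
Year 4: $32,676 × 4/28 = $4,668. Book value $15,902.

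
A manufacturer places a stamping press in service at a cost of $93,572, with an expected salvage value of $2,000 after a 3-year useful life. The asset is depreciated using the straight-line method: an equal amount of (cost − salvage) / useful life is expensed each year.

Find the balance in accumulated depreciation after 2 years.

$61,048

Depreciable base = $93,572 − $2,000 = $91,572.
Annual expense = $91,572 / 3 = $30,524.
End of year 1: book value $63,048.
End of year 2: book value $32,524.
Accumulated through year 2 = $93,572 − $32,524 = $61,048.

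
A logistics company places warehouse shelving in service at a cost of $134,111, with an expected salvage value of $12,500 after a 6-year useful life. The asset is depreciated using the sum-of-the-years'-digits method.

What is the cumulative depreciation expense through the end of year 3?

Depreciable base = $134,111 − $12,500 = $121,611.
Sum of the years' digits = 6+5+4+3+2+1 = 21.
Year 1: $121,611 × 6/21 = $34,746. Book value $99,365.
Year 2: $121,611 × 5/21 = $28,955. Book value $70,410.
Year 3: $121,611 × 4/21 = $23,164. Book value $47,246.
Accumulated through year 3 = $134,111 − $47,246 = $86,865.

$86,865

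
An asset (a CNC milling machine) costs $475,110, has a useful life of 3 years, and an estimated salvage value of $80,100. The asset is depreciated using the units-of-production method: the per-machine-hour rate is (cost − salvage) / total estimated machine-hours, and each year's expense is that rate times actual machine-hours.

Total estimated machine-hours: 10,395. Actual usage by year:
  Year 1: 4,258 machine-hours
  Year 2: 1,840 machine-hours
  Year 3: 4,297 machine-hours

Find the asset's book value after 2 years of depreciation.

$243,386

Depreciable base = $475,110 − $80,100 = $395,010.
Rate = $395,010 / 10,395 machine-hours = $38 per machine-hour.
Year 1: 4,258 × $38 = $161,804. Book value $313,306.
Year 2: 1,840 × $38 = $69,920. Book value $243,386.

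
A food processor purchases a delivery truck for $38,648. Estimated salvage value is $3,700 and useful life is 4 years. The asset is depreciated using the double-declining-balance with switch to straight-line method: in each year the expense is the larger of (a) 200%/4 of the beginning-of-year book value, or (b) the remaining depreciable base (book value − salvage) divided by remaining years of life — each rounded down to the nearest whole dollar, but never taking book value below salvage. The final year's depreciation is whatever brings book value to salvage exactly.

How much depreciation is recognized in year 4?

Depreciable base = $38,648 − $3,700 = $34,948.
Year 1: DB = ⌊$38,648 × 200%/4⌋ = $19,324; SL = ⌊$34,948/4⌋ = $8,737 → take DB $19,324. Book value $19,324.
Year 2: DB = ⌊$19,324 × 200%/4⌋ = $9,662; SL = ⌊$15,624/3⌋ = $5,208 → take DB $9,662. Book value $9,662.
Year 3: DB = ⌊$9,662 × 200%/4⌋ = $4,831; SL = ⌊$5,962/2⌋ = $2,981 → take DB $4,831. Book value $4,831.
Year 4 (final): $4,831 − $3,700 = $1,131. Book value $3,700.

$1,131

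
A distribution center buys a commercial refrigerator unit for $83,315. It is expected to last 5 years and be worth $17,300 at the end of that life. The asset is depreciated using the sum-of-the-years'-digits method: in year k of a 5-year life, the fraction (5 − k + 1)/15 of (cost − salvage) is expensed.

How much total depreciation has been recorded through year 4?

Depreciable base = $83,315 − $17,300 = $66,015.
Sum of the years' digits = 5+4+3+2+1 = 15.
Year 1: $66,015 × 5/15 = $22,005. Book value $61,310.
Year 2: $66,015 × 4/15 = $17,604. Book value $43,706.
Year 3: $66,015 × 3/15 = $13,203. Book value $30,503.
Year 4: $66,015 × 2/15 = $8,802. Book value $21,701.
Accumulated through year 4 = $83,315 − $21,701 = $61,614.

$61,614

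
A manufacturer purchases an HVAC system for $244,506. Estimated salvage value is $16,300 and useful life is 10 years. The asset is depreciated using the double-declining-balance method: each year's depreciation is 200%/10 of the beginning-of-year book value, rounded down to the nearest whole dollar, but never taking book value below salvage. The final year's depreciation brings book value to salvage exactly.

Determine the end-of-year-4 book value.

$100,151

Depreciable base = $244,506 − $16,300 = $228,206.
Year 1: ⌊$244,506 × 200%/10⌋ = $48,901. Book value $195,605.
Year 2: ⌊$195,605 × 200%/10⌋ = $39,121. Book value $156,484.
Year 3: ⌊$156,484 × 200%/10⌋ = $31,296. Book value $125,188.
Year 4: ⌊$125,188 × 200%/10⌋ = $25,037. Book value $100,151.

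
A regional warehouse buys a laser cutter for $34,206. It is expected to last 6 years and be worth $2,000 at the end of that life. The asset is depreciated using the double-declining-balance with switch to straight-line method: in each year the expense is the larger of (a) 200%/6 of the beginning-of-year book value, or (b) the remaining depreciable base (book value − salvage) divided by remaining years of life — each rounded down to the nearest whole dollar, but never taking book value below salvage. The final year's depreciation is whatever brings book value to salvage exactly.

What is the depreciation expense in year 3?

$5,067

Depreciable base = $34,206 − $2,000 = $32,206.
Year 1: DB = ⌊$34,206 × 200%/6⌋ = $11,402; SL = ⌊$32,206/6⌋ = $5,367 → take DB $11,402. Book value $22,804.
Year 2: DB = ⌊$22,804 × 200%/6⌋ = $7,601; SL = ⌊$20,804/5⌋ = $4,160 → take DB $7,601. Book value $15,203.
Year 3: DB = ⌊$15,203 × 200%/6⌋ = $5,067; SL = ⌊$13,203/4⌋ = $3,300 → take DB $5,067. Book value $10,136.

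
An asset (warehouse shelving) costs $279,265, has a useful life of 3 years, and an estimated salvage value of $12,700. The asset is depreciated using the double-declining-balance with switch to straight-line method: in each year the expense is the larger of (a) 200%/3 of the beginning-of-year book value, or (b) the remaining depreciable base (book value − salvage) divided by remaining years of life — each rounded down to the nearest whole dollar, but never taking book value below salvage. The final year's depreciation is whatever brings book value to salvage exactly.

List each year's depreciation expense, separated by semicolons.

$186,176; $62,059; $18,330

Depreciable base = $279,265 − $12,700 = $266,565.
Year 1: DB = ⌊$279,265 × 200%/3⌋ = $186,176; SL = ⌊$266,565/3⌋ = $88,855 → take DB $186,176. Book value $93,089.
Year 2: DB = ⌊$93,089 × 200%/3⌋ = $62,059; SL = ⌊$80,389/2⌋ = $40,194 → take DB $62,059. Book value $31,030.
Year 3 (final): $31,030 − $12,700 = $18,330. Book value $12,700.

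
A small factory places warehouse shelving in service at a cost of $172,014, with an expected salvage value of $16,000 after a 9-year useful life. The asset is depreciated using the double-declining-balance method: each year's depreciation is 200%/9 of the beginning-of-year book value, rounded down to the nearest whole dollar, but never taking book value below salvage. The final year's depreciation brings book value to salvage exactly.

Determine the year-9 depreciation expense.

$7,038

Depreciable base = $172,014 − $16,000 = $156,014.
Year 1: ⌊$172,014 × 200%/9⌋ = $38,225. Book value $133,789.
Year 2: ⌊$133,789 × 200%/9⌋ = $29,730. Book value $104,059.
Year 3: ⌊$104,059 × 200%/9⌋ = $23,124. Book value $80,935.
Year 4: ⌊$80,935 × 200%/9⌋ = $17,985. Book value $62,950.
Year 5: ⌊$62,950 × 200%/9⌋ = $13,988. Book value $48,962.
Year 6: ⌊$48,962 × 200%/9⌋ = $10,880. Book value $38,082.
Year 7: ⌊$38,082 × 200%/9⌋ = $8,462. Book value $29,620.
Year 8: ⌊$29,620 × 200%/9⌋ = $6,582. Book value $23,038.
Year 9 (final): $23,038 − $16,000 = $7,038. Book value $16,000.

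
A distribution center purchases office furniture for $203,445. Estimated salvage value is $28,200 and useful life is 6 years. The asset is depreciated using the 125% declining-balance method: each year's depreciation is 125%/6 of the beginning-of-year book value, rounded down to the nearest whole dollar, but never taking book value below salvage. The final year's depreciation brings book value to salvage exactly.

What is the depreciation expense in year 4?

Depreciable base = $203,445 − $28,200 = $175,245.
Year 1: ⌊$203,445 × 125%/6⌋ = $42,384. Book value $161,061.
Year 2: ⌊$161,061 × 125%/6⌋ = $33,554. Book value $127,507.
Year 3: ⌊$127,507 × 125%/6⌋ = $26,563. Book value $100,944.
Year 4: ⌊$100,944 × 125%/6⌋ = $21,030. Book value $79,914.

$21,030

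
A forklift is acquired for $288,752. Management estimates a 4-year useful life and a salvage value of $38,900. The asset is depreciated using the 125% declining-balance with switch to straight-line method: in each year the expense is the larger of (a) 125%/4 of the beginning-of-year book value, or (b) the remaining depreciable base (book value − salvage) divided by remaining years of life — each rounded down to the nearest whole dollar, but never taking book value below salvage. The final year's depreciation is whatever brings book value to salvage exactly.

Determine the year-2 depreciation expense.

$62,036

Depreciable base = $288,752 − $38,900 = $249,852.
Year 1: DB = ⌊$288,752 × 125%/4⌋ = $90,235; SL = ⌊$249,852/4⌋ = $62,463 → take DB $90,235. Book value $198,517.
Year 2: DB = ⌊$198,517 × 125%/4⌋ = $62,036; SL = ⌊$159,617/3⌋ = $53,205 → take DB $62,036. Book value $136,481.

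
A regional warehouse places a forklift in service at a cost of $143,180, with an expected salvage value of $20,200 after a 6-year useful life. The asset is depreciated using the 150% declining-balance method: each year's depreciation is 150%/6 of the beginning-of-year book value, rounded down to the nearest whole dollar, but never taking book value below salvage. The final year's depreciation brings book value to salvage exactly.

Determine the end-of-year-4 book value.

Depreciable base = $143,180 − $20,200 = $122,980.
Year 1: ⌊$143,180 × 150%/6⌋ = $35,795. Book value $107,385.
Year 2: ⌊$107,385 × 150%/6⌋ = $26,846. Book value $80,539.
Year 3: ⌊$80,539 × 150%/6⌋ = $20,134. Book value $60,405.
Year 4: ⌊$60,405 × 150%/6⌋ = $15,101. Book value $45,304.

$45,304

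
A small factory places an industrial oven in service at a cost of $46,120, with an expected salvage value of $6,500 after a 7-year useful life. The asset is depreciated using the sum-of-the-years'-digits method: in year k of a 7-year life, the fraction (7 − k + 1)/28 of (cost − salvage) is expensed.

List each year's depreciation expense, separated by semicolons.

$9,905; $8,490; $7,075; $5,660; $4,245; $2,830; $1,415

Depreciable base = $46,120 − $6,500 = $39,620.
Sum of the years' digits = 7+6+5+4+3+2+1 = 28.
Year 1: $39,620 × 7/28 = $9,905. Book value $36,215.
Year 2: $39,620 × 6/28 = $8,490. Book value $27,725.
Year 3: $39,620 × 5/28 = $7,075. Book value $20,650.
Year 4: $39,620 × 4/28 = $5,660. Book value $14,990.
Year 5: $39,620 × 3/28 = $4,245. Book value $10,745.
Year 6: $39,620 × 2/28 = $2,830. Book value $7,915.
Year 7: $39,620 × 1/28 = $1,415. Book value $6,500.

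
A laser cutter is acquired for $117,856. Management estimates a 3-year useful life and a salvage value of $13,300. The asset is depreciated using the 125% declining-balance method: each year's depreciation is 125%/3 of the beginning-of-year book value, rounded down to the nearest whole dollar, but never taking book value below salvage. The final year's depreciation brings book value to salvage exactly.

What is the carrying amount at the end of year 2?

Depreciable base = $117,856 − $13,300 = $104,556.
Year 1: ⌊$117,856 × 125%/3⌋ = $49,106. Book value $68,750.
Year 2: ⌊$68,750 × 125%/3⌋ = $28,645. Book value $40,105.

$40,105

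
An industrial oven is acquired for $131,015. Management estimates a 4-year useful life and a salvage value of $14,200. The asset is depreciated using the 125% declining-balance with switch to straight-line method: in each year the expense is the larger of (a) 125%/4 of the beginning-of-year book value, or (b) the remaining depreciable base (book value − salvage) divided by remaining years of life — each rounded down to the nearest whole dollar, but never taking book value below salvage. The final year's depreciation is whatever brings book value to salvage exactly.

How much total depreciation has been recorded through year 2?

$69,089

Depreciable base = $131,015 − $14,200 = $116,815.
Year 1: DB = ⌊$131,015 × 125%/4⌋ = $40,942; SL = ⌊$116,815/4⌋ = $29,203 → take DB $40,942. Book value $90,073.
Year 2: DB = ⌊$90,073 × 125%/4⌋ = $28,147; SL = ⌊$75,873/3⌋ = $25,291 → take DB $28,147. Book value $61,926.
Accumulated through year 2 = $131,015 − $61,926 = $69,089.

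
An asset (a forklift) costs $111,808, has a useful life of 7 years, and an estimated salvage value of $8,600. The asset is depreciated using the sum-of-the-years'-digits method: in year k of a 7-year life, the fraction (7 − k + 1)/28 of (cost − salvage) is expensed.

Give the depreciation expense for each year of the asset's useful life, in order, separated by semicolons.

$25,802; $22,116; $18,430; $14,744; $11,058; $7,372; $3,686

Depreciable base = $111,808 − $8,600 = $103,208.
Sum of the years' digits = 7+6+5+4+3+2+1 = 28.
Year 1: $103,208 × 7/28 = $25,802. Book value $86,006.
Year 2: $103,208 × 6/28 = $22,116. Book value $63,890.
Year 3: $103,208 × 5/28 = $18,430. Book value $45,460.
Year 4: $103,208 × 4/28 = $14,744. Book value $30,716.
Year 5: $103,208 × 3/28 = $11,058. Book value $19,658.
Year 6: $103,208 × 2/28 = $7,372. Book value $12,286.
Year 7: $103,208 × 1/28 = $3,686. Book value $8,600.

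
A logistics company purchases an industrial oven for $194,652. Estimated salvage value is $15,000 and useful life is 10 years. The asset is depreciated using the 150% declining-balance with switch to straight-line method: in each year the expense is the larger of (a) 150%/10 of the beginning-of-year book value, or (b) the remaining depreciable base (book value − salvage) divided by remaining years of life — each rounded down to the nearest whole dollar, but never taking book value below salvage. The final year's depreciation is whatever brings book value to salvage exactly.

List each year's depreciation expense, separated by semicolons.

Depreciable base = $194,652 − $15,000 = $179,652.
Year 1: DB = ⌊$194,652 × 150%/10⌋ = $29,197; SL = ⌊$179,652/10⌋ = $17,965 → take DB $29,197. Book value $165,455.
Year 2: DB = ⌊$165,455 × 150%/10⌋ = $24,818; SL = ⌊$150,455/9⌋ = $16,717 → take DB $24,818. Book value $140,637.
Year 3: DB = ⌊$140,637 × 150%/10⌋ = $21,095; SL = ⌊$125,637/8⌋ = $15,704 → take DB $21,095. Book value $119,542.
Year 4: DB = ⌊$119,542 × 150%/10⌋ = $17,931; SL = ⌊$104,542/7⌋ = $14,934 → take DB $17,931. Book value $101,611.
Year 5: DB = ⌊$101,611 × 150%/10⌋ = $15,241; SL = ⌊$86,611/6⌋ = $14,435 → take DB $15,241. Book value $86,370.
Year 6: DB = ⌊$86,370 × 150%/10⌋ = $12,955; SL = ⌊$71,370/5⌋ = $14,274 → take SL $14,274. Book value $72,096.
Year 7: DB = ⌊$72,096 × 150%/10⌋ = $10,814; SL = ⌊$57,096/4⌋ = $14,274 → take SL $14,274. Book value $57,822.
Year 8: DB = ⌊$57,822 × 150%/10⌋ = $8,673; SL = ⌊$42,822/3⌋ = $14,274 → take SL $14,274. Book value $43,548.
Year 9: DB = ⌊$43,548 × 150%/10⌋ = $6,532; SL = ⌊$28,548/2⌋ = $14,274 → take SL $14,274. Book value $29,274.
Year 10 (final): $29,274 − $15,000 = $14,274. Book value $15,000.

$29,197; $24,818; $21,095; $17,931; $15,241; $14,274; $14,274; $14,274; $14,274; $14,274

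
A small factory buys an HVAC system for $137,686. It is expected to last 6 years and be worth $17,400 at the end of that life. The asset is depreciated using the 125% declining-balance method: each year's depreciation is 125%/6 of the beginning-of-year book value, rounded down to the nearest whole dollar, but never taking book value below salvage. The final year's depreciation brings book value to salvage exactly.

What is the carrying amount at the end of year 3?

Depreciable base = $137,686 − $17,400 = $120,286.
Year 1: ⌊$137,686 × 125%/6⌋ = $28,684. Book value $109,002.
Year 2: ⌊$109,002 × 125%/6⌋ = $22,708. Book value $86,294.
Year 3: ⌊$86,294 × 125%/6⌋ = $17,977. Book value $68,317.

$68,317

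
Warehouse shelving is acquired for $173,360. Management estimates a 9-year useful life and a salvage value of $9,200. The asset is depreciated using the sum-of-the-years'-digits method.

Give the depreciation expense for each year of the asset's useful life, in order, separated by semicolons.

Depreciable base = $173,360 − $9,200 = $164,160.
Sum of the years' digits = 9+8+7+6+5+4+3+2+1 = 45.
Year 1: $164,160 × 9/45 = $32,832. Book value $140,528.
Year 2: $164,160 × 8/45 = $29,184. Book value $111,344.
Year 3: $164,160 × 7/45 = $25,536. Book value $85,808.
Year 4: $164,160 × 6/45 = $21,888. Book value $63,920.
Year 5: $164,160 × 5/45 = $18,240. Book value $45,680.
Year 6: $164,160 × 4/45 = $14,592. Book value $31,088.
Year 7: $164,160 × 3/45 = $10,944. Book value $20,144.
Year 8: $164,160 × 2/45 = $7,296. Book value $12,848.
Year 9: $164,160 × 1/45 = $3,648. Book value $9,200.

$32,832; $29,184; $25,536; $21,888; $18,240; $14,592; $10,944; $7,296; $3,648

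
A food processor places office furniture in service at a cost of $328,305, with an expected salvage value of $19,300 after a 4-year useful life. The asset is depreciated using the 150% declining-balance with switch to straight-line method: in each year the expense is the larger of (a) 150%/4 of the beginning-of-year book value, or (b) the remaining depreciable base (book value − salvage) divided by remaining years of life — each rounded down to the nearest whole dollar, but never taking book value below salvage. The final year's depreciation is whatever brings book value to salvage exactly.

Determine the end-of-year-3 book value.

$73,773

Depreciable base = $328,305 − $19,300 = $309,005.
Year 1: DB = ⌊$328,305 × 150%/4⌋ = $123,114; SL = ⌊$309,005/4⌋ = $77,251 → take DB $123,114. Book value $205,191.
Year 2: DB = ⌊$205,191 × 150%/4⌋ = $76,946; SL = ⌊$185,891/3⌋ = $61,963 → take DB $76,946. Book value $128,245.
Year 3: DB = ⌊$128,245 × 150%/4⌋ = $48,091; SL = ⌊$108,945/2⌋ = $54,472 → take SL $54,472. Book value $73,773.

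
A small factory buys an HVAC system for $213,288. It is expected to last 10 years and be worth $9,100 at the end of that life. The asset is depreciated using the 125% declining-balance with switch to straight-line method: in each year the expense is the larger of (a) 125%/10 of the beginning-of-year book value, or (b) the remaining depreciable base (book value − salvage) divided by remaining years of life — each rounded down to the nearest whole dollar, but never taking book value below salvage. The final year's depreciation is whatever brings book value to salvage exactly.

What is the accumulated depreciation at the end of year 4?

Depreciable base = $213,288 − $9,100 = $204,188.
Year 1: DB = ⌊$213,288 × 125%/10⌋ = $26,661; SL = ⌊$204,188/10⌋ = $20,418 → take DB $26,661. Book value $186,627.
Year 2: DB = ⌊$186,627 × 125%/10⌋ = $23,328; SL = ⌊$177,527/9⌋ = $19,725 → take DB $23,328. Book value $163,299.
Year 3: DB = ⌊$163,299 × 125%/10⌋ = $20,412; SL = ⌊$154,199/8⌋ = $19,274 → take DB $20,412. Book value $142,887.
Year 4: DB = ⌊$142,887 × 125%/10⌋ = $17,860; SL = ⌊$133,787/7⌋ = $19,112 → take SL $19,112. Book value $123,775.
Accumulated through year 4 = $213,288 − $123,775 = $89,513.

$89,513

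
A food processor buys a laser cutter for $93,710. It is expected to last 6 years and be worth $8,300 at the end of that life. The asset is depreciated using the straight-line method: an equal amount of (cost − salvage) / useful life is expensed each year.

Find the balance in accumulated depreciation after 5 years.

Depreciable base = $93,710 − $8,300 = $85,410.
Annual expense = $85,410 / 6 = $14,235.
End of year 1: book value $79,475.
End of year 2: book value $65,240.
End of year 3: book value $51,005.
End of year 4: book value $36,770.
End of year 5: book value $22,535.
Accumulated through year 5 = $93,710 − $22,535 = $71,175.

$71,175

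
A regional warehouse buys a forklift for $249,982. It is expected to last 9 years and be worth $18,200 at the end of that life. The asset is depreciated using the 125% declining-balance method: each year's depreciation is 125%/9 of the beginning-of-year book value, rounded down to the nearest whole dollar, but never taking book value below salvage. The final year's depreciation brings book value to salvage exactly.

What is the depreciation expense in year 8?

Depreciable base = $249,982 − $18,200 = $231,782.
Year 1: ⌊$249,982 × 125%/9⌋ = $34,719. Book value $215,263.
Year 2: ⌊$215,263 × 125%/9⌋ = $29,897. Book value $185,366.
Year 3: ⌊$185,366 × 125%/9⌋ = $25,745. Book value $159,621.
Year 4: ⌊$159,621 × 125%/9⌋ = $22,169. Book value $137,452.
Year 5: ⌊$137,452 × 125%/9⌋ = $19,090. Book value $118,362.
Year 6: ⌊$118,362 × 125%/9⌋ = $16,439. Book value $101,923.
Year 7: ⌊$101,923 × 125%/9⌋ = $14,155. Book value $87,768.
Year 8: ⌊$87,768 × 125%/9⌋ = $12,190. Book value $75,578.

$12,190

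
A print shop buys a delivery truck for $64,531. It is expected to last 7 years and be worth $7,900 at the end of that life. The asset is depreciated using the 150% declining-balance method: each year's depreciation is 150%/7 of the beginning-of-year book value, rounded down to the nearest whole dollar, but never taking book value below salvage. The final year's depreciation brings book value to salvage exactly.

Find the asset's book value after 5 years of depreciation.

Depreciable base = $64,531 − $7,900 = $56,631.
Year 1: ⌊$64,531 × 150%/7⌋ = $13,828. Book value $50,703.
Year 2: ⌊$50,703 × 150%/7⌋ = $10,864. Book value $39,839.
Year 3: ⌊$39,839 × 150%/7⌋ = $8,536. Book value $31,303.
Year 4: ⌊$31,303 × 150%/7⌋ = $6,707. Book value $24,596.
Year 5: ⌊$24,596 × 150%/7⌋ = $5,270. Book value $19,326.

$19,326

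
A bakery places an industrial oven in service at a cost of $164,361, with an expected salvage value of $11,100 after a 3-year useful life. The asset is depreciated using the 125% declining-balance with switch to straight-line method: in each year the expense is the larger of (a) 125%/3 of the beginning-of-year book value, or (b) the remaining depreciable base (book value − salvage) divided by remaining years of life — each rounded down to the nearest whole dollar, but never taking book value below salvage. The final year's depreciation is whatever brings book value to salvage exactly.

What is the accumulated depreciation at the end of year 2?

$110,872

Depreciable base = $164,361 − $11,100 = $153,261.
Year 1: DB = ⌊$164,361 × 125%/3⌋ = $68,483; SL = ⌊$153,261/3⌋ = $51,087 → take DB $68,483. Book value $95,878.
Year 2: DB = ⌊$95,878 × 125%/3⌋ = $39,949; SL = ⌊$84,778/2⌋ = $42,389 → take SL $42,389. Book value $53,489.
Accumulated through year 2 = $164,361 − $53,489 = $110,872.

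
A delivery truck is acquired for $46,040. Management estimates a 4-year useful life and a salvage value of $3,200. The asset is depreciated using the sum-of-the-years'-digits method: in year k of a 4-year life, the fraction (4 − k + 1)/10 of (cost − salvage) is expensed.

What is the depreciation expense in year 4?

Depreciable base = $46,040 − $3,200 = $42,840.
Sum of the years' digits = 4+3+2+1 = 10.
Year 1: $42,840 × 4/10 = $17,136. Book value $28,904.
Year 2: $42,840 × 3/10 = $12,852. Book value $16,052.
Year 3: $42,840 × 2/10 = $8,568. Book value $7,484.
Year 4: $42,840 × 1/10 = $4,284. Book value $3,200.

$4,284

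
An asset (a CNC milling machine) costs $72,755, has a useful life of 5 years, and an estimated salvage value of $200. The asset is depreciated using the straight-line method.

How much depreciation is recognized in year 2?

$14,511

Depreciable base = $72,755 − $200 = $72,555.
Annual expense = $72,555 / 5 = $14,511.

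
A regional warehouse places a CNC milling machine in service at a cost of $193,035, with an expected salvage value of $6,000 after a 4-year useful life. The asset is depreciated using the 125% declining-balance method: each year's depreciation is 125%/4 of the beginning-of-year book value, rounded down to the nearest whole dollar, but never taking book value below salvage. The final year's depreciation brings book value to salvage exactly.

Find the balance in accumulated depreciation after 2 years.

Depreciable base = $193,035 − $6,000 = $187,035.
Year 1: ⌊$193,035 × 125%/4⌋ = $60,323. Book value $132,712.
Year 2: ⌊$132,712 × 125%/4⌋ = $41,472. Book value $91,240.
Accumulated through year 2 = $193,035 − $91,240 = $101,795.

$101,795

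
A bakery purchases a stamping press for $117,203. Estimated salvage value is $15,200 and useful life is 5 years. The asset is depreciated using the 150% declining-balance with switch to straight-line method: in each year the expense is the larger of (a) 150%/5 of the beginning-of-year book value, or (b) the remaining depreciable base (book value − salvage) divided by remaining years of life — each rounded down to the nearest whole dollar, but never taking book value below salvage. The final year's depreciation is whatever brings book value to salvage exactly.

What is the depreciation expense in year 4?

Depreciable base = $117,203 − $15,200 = $102,003.
Year 1: DB = ⌊$117,203 × 150%/5⌋ = $35,160; SL = ⌊$102,003/5⌋ = $20,400 → take DB $35,160. Book value $82,043.
Year 2: DB = ⌊$82,043 × 150%/5⌋ = $24,612; SL = ⌊$66,843/4⌋ = $16,710 → take DB $24,612. Book value $57,431.
Year 3: DB = ⌊$57,431 × 150%/5⌋ = $17,229; SL = ⌊$42,231/3⌋ = $14,077 → take DB $17,229. Book value $40,202.
Year 4: DB = ⌊$40,202 × 150%/5⌋ = $12,060; SL = ⌊$25,002/2⌋ = $12,501 → take SL $12,501. Book value $27,701.

$12,501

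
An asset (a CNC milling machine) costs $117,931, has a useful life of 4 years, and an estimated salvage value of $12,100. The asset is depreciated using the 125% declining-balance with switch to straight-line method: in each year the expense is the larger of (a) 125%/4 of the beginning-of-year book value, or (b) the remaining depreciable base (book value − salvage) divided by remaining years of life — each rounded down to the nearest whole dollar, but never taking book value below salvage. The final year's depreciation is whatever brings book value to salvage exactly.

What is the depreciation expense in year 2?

Depreciable base = $117,931 − $12,100 = $105,831.
Year 1: DB = ⌊$117,931 × 125%/4⌋ = $36,853; SL = ⌊$105,831/4⌋ = $26,457 → take DB $36,853. Book value $81,078.
Year 2: DB = ⌊$81,078 × 125%/4⌋ = $25,336; SL = ⌊$68,978/3⌋ = $22,992 → take DB $25,336. Book value $55,742.

$25,336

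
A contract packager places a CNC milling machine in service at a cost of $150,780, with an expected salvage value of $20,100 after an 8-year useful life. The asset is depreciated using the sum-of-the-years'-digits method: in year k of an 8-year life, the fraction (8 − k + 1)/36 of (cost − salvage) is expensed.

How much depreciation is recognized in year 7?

$7,260

Depreciable base = $150,780 − $20,100 = $130,680.
Sum of the years' digits = 8+7+6+5+4+3+2+1 = 36.
Year 1: $130,680 × 8/36 = $29,040. Book value $121,740.
Year 2: $130,680 × 7/36 = $25,410. Book value $96,330.
Year 3: $130,680 × 6/36 = $21,780. Book value $74,550.
Year 4: $130,680 × 5/36 = $18,150. Book value $56,400.
Year 5: $130,680 × 4/36 = $14,520. Book value $41,880.
Year 6: $130,680 × 3/36 = $10,890. Book value $30,990.
Year 7: $130,680 × 2/36 = $7,260. Book value $23,730.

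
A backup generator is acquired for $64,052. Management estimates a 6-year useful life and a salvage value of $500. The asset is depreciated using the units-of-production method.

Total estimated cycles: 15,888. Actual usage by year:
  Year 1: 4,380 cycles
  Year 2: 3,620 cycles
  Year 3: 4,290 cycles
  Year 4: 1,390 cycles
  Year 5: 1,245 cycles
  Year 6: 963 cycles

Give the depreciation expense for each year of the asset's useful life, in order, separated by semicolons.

Depreciable base = $64,052 − $500 = $63,552.
Rate = $63,552 / 15,888 cycles = $4 per cycle.
Year 1: 4,380 × $4 = $17,520. Book value $46,532.
Year 2: 3,620 × $4 = $14,480. Book value $32,052.
Year 3: 4,290 × $4 = $17,160. Book value $14,892.
Year 4: 1,390 × $4 = $5,560. Book value $9,332.
Year 5: 1,245 × $4 = $4,980. Book value $4,352.
Year 6: 963 × $4 = $3,852. Book value $500.

$17,520; $14,480; $17,160; $5,560; $4,980; $3,852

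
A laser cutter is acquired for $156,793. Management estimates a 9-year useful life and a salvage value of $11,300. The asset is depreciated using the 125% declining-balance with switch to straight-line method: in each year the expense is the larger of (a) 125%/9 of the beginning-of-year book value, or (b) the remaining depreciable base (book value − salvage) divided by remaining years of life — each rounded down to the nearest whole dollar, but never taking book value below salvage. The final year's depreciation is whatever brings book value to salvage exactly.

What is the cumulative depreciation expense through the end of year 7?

$115,887

Depreciable base = $156,793 − $11,300 = $145,493.
Year 1: DB = ⌊$156,793 × 125%/9⌋ = $21,776; SL = ⌊$145,493/9⌋ = $16,165 → take DB $21,776. Book value $135,017.
Year 2: DB = ⌊$135,017 × 125%/9⌋ = $18,752; SL = ⌊$123,717/8⌋ = $15,464 → take DB $18,752. Book value $116,265.
Year 3: DB = ⌊$116,265 × 125%/9⌋ = $16,147; SL = ⌊$104,965/7⌋ = $14,995 → take DB $16,147. Book value $100,118.
Year 4: DB = ⌊$100,118 × 125%/9⌋ = $13,905; SL = ⌊$88,818/6⌋ = $14,803 → take SL $14,803. Book value $85,315.
Year 5: DB = ⌊$85,315 × 125%/9⌋ = $11,849; SL = ⌊$74,015/5⌋ = $14,803 → take SL $14,803. Book value $70,512.
Year 6: DB = ⌊$70,512 × 125%/9⌋ = $9,793; SL = ⌊$59,212/4⌋ = $14,803 → take SL $14,803. Book value $55,709.
Year 7: DB = ⌊$55,709 × 125%/9⌋ = $7,737; SL = ⌊$44,409/3⌋ = $14,803 → take SL $14,803. Book value $40,906.
Accumulated through year 7 = $156,793 − $40,906 = $115,887.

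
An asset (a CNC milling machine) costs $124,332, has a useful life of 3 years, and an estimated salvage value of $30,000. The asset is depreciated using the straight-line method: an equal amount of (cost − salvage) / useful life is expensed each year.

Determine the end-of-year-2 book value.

$61,444

Depreciable base = $124,332 − $30,000 = $94,332.
Annual expense = $94,332 / 3 = $31,444.
End of year 1: book value $92,888.
End of year 2: book value $61,444.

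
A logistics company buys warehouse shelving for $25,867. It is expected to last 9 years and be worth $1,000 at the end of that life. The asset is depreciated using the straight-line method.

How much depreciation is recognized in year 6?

Depreciable base = $25,867 − $1,000 = $24,867.
Annual expense = $24,867 / 9 = $2,763.

$2,763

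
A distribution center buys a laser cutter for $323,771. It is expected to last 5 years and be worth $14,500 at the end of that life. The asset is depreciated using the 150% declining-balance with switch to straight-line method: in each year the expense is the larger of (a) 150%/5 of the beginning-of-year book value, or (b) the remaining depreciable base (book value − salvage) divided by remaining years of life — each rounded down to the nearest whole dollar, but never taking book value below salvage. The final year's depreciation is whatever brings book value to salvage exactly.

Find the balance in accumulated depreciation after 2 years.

Depreciable base = $323,771 − $14,500 = $309,271.
Year 1: DB = ⌊$323,771 × 150%/5⌋ = $97,131; SL = ⌊$309,271/5⌋ = $61,854 → take DB $97,131. Book value $226,640.
Year 2: DB = ⌊$226,640 × 150%/5⌋ = $67,992; SL = ⌊$212,140/4⌋ = $53,035 → take DB $67,992. Book value $158,648.
Accumulated through year 2 = $323,771 − $158,648 = $165,123.

$165,123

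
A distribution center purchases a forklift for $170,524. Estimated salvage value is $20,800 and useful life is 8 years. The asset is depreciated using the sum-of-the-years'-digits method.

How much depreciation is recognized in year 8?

Depreciable base = $170,524 − $20,800 = $149,724.
Sum of the years' digits = 8+7+6+5+4+3+2+1 = 36.
Year 1: $149,724 × 8/36 = $33,272. Book value $137,252.
Year 2: $149,724 × 7/36 = $29,113. Book value $108,139.
Year 3: $149,724 × 6/36 = $24,954. Book value $83,185.
Year 4: $149,724 × 5/36 = $20,795. Book value $62,390.
Year 5: $149,724 × 4/36 = $16,636. Book value $45,754.
Year 6: $149,724 × 3/36 = $12,477. Book value $33,277.
Year 7: $149,724 × 2/36 = $8,318. Book value $24,959.
Year 8: $149,724 × 1/36 = $4,159. Book value $20,800.

$4,159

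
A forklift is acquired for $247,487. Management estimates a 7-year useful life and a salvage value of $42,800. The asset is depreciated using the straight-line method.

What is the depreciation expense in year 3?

$29,241

Depreciable base = $247,487 − $42,800 = $204,687.
Annual expense = $204,687 / 7 = $29,241.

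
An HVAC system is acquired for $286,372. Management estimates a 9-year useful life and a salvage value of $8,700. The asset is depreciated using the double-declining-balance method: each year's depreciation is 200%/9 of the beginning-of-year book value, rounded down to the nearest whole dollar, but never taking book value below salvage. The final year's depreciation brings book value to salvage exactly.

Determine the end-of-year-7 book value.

Depreciable base = $286,372 − $8,700 = $277,672.
Year 1: ⌊$286,372 × 200%/9⌋ = $63,638. Book value $222,734.
Year 2: ⌊$222,734 × 200%/9⌋ = $49,496. Book value $173,238.
Year 3: ⌊$173,238 × 200%/9⌋ = $38,497. Book value $134,741.
Year 4: ⌊$134,741 × 200%/9⌋ = $29,942. Book value $104,799.
Year 5: ⌊$104,799 × 200%/9⌋ = $23,288. Book value $81,511.
Year 6: ⌊$81,511 × 200%/9⌋ = $18,113. Book value $63,398.
Year 7: ⌊$63,398 × 200%/9⌋ = $14,088. Book value $49,310.

$49,310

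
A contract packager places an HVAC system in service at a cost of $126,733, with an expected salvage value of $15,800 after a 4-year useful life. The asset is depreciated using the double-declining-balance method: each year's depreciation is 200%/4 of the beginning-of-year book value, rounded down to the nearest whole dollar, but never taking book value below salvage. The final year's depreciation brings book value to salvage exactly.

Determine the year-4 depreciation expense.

$42

Depreciable base = $126,733 − $15,800 = $110,933.
Year 1: ⌊$126,733 × 200%/4⌋ = $63,366. Book value $63,367.
Year 2: ⌊$63,367 × 200%/4⌋ = $31,683. Book value $31,684.
Year 3: ⌊$31,684 × 200%/4⌋ = $15,842. Book value $15,842.
Year 4 (final): $15,842 − $15,800 = $42. Book value $15,800.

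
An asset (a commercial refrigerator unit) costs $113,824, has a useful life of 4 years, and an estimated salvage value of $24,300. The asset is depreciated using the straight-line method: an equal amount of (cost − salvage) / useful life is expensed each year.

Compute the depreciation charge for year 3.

Depreciable base = $113,824 − $24,300 = $89,524.
Annual expense = $89,524 / 4 = $22,381.

$22,381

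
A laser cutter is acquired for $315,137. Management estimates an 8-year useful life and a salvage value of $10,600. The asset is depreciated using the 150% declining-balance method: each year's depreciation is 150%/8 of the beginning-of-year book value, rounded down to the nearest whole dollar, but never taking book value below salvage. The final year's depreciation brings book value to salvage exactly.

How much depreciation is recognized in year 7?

$17,000

Depreciable base = $315,137 − $10,600 = $304,537.
Year 1: ⌊$315,137 × 150%/8⌋ = $59,088. Book value $256,049.
Year 2: ⌊$256,049 × 150%/8⌋ = $48,009. Book value $208,040.
Year 3: ⌊$208,040 × 150%/8⌋ = $39,007. Book value $169,033.
Year 4: ⌊$169,033 × 150%/8⌋ = $31,693. Book value $137,340.
Year 5: ⌊$137,340 × 150%/8⌋ = $25,751. Book value $111,589.
Year 6: ⌊$111,589 × 150%/8⌋ = $20,922. Book value $90,667.
Year 7: ⌊$90,667 × 150%/8⌋ = $17,000. Book value $73,667.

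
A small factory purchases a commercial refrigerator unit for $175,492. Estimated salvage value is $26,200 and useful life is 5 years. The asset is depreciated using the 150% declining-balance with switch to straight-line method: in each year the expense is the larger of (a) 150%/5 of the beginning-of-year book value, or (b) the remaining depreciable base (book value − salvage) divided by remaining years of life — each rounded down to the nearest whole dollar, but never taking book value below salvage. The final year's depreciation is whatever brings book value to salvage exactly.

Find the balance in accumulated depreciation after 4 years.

Depreciable base = $175,492 − $26,200 = $149,292.
Year 1: DB = ⌊$175,492 × 150%/5⌋ = $52,647; SL = ⌊$149,292/5⌋ = $29,858 → take DB $52,647. Book value $122,845.
Year 2: DB = ⌊$122,845 × 150%/5⌋ = $36,853; SL = ⌊$96,645/4⌋ = $24,161 → take DB $36,853. Book value $85,992.
Year 3: DB = ⌊$85,992 × 150%/5⌋ = $25,797; SL = ⌊$59,792/3⌋ = $19,930 → take DB $25,797. Book value $60,195.
Year 4: DB = ⌊$60,195 × 150%/5⌋ = $18,058; SL = ⌊$33,995/2⌋ = $16,997 → take DB $18,058. Book value $42,137.
Accumulated through year 4 = $175,492 − $42,137 = $133,355.

$133,355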